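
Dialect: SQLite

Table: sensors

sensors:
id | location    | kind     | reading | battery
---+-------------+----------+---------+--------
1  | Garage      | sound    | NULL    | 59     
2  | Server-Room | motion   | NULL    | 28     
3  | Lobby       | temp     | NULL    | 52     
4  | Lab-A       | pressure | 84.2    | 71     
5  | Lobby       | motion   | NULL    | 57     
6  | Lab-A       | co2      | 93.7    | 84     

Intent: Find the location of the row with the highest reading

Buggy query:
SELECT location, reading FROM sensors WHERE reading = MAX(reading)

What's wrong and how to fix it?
Bug: MAX(reading) is an aggregate and cannot be used directly in WHERE

Fix: Use a subquery: WHERE reading = (SELECT MAX(reading) FROM sensors)

Corrected query:
SELECT location, reading FROM sensors WHERE reading = (SELECT MAX(reading) FROM sensors)

Result:
location | reading
---------+--------
Lab-A    | 93.7   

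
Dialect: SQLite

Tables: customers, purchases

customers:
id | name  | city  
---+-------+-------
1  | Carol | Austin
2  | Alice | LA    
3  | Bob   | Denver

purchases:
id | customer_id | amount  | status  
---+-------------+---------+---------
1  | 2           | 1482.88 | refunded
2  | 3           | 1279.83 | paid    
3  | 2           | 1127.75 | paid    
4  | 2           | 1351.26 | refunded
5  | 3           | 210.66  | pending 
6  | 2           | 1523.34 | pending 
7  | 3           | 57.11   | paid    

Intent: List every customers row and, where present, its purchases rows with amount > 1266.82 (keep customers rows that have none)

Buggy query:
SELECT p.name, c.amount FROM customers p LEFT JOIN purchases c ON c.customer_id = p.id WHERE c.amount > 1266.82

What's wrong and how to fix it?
Bug: A WHERE condition on the right-hand table after LEFT JOIN drops unmatched parents

Fix: Put 'c.amount > 1266.82' in the JOIN's ON clause instead of WHERE

Corrected query:
SELECT p.name, c.amount FROM customers p LEFT JOIN purchases c ON c.customer_id = p.id AND c.amount > 1266.82

Result:
name  | amount 
------+--------
Carol | NULL   
Alice | 1351.26
Alice | 1482.88
Alice | 1523.34
Bob   | 1279.83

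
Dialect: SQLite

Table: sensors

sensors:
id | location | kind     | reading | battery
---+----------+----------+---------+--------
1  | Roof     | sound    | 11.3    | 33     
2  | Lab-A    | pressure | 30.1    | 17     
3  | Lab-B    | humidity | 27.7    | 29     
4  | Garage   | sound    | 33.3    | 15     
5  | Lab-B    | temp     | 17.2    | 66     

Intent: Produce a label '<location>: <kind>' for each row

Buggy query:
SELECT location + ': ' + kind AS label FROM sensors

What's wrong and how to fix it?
Bug: '+' is numeric addition; on text columns SQLite converts them to 0 instead of concatenating

Fix: Use the || operator for string concatenation

Corrected query:
SELECT location || ': ' || kind AS label FROM sensors

Result:
label          
---------------
Roof: sound    
Lab-A: pressure
Lab-B: humidity
Garage: sound  
Lab-B: temp    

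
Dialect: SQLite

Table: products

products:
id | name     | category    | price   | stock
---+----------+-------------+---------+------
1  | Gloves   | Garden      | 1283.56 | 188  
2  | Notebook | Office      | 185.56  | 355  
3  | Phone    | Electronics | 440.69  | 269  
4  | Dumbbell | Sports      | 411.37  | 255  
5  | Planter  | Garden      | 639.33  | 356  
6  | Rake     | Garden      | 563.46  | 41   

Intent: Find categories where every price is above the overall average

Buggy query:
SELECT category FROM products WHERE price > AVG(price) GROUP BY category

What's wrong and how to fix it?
Bug: WHERE evaluates per row before aggregation, so AVG() is unavailable

Fix: Compute the overall average in a scalar subquery and compare each group's MIN against it in HAVING

Corrected query:
SELECT category FROM products GROUP BY category HAVING MIN(price) > (SELECT AVG(price) FROM products)

Result:
(no rows)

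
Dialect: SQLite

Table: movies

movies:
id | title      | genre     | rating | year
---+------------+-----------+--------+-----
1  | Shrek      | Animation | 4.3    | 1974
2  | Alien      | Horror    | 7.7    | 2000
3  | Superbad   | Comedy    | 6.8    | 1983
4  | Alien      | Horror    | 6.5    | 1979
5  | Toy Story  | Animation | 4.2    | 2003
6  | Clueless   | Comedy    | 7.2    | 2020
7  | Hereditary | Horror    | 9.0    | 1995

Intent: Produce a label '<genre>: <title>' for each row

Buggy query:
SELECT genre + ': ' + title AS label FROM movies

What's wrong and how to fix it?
Bug: '+' is numeric addition; on text columns SQLite converts them to 0 instead of concatenating

Fix: Replace + with || to concatenate text

Corrected query:
SELECT genre || ': ' || title AS label FROM movies

Result:
label               
--------------------
Animation: Shrek    
Horror: Alien       
Comedy: Superbad    
Horror: Alien       
Animation: Toy Story
Comedy: Clueless    
Horror: Hereditary  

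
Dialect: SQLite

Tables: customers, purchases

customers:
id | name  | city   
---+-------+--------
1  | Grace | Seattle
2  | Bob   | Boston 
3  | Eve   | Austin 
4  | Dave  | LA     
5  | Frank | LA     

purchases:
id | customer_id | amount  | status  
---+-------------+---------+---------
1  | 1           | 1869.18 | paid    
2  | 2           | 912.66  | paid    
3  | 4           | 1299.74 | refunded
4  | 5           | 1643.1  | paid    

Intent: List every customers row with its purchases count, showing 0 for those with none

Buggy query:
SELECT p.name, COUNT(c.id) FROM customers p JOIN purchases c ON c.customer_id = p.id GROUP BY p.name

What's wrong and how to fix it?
Bug: INNER JOIN drops customers rows that have no matching purchases rows

Fix: Use LEFT JOIN so parents without children still appear (COUNT(c.id) gives 0)

Corrected query:
SELECT p.name, COUNT(c.id) FROM customers p LEFT JOIN purchases c ON c.customer_id = p.id GROUP BY p.name

Result:
name  | COUNT(c.id)
------+------------
Bob   | 1          
Dave  | 1          
Eve   | 0          
Frank | 1          
Grace | 1          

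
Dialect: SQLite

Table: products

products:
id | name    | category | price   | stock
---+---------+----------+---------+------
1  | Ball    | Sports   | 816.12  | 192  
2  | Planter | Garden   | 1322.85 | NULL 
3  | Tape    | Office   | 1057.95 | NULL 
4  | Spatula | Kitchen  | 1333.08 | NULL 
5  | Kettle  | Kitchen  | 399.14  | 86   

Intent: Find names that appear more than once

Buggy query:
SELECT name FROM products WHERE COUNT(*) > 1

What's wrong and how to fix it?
Bug: COUNT(*) is an aggregate and cannot be used in WHERE

Fix: GROUP BY name, then filter groups with HAVING COUNT(*) > 1

Corrected query:
SELECT name FROM products GROUP BY name HAVING COUNT(*) > 1

Result:
(no rows)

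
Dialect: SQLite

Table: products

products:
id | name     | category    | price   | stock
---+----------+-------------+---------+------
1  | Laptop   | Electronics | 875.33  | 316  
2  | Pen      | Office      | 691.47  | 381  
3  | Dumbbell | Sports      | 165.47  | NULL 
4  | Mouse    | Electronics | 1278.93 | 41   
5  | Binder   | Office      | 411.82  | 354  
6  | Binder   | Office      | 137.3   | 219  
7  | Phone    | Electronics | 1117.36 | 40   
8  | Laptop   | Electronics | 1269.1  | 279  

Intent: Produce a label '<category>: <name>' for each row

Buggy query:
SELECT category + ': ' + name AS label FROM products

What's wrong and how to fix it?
Bug: SQLite uses || for string concatenation; + coerces text to numbers (yielding 0)

Fix: Use the || operator for string concatenation

Corrected query:
SELECT category || ': ' || name AS label FROM products

Result:
label              
-------------------
Electronics: Laptop
Office: Pen        
Sports: Dumbbell   
Electronics: Mouse 
Office: Binder     
Office: Binder     
Electronics: Phone 
Electronics: Laptop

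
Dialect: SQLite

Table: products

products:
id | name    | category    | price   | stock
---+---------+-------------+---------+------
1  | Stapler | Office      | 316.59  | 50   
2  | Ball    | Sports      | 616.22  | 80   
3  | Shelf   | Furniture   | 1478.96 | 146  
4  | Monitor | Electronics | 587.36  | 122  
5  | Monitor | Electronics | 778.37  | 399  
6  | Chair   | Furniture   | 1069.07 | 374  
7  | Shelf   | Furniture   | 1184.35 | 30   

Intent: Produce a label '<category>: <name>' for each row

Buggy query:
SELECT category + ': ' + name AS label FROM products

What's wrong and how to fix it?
Bug: SQLite uses || for string concatenation; + coerces text to numbers (yielding 0)

Fix: Use the || operator for string concatenation

Corrected query:
SELECT category || ': ' || name AS label FROM products

Result:
label               
--------------------
Office: Stapler     
Sports: Ball        
Furniture: Shelf    
Electronics: Monitor
Electronics: Monitor
Furniture: Chair    
Furniture: Shelf    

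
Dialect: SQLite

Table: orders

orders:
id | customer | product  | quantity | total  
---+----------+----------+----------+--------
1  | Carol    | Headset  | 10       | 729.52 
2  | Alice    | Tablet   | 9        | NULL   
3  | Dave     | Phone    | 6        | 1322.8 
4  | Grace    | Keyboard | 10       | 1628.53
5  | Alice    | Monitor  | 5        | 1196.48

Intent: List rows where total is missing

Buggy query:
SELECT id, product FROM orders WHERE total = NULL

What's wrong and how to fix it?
Bug: '= NULL' is always unknown in SQL three-valued logic, so no rows match

Fix: Use IS NULL to test for NULL

Corrected query:
SELECT id, product FROM orders WHERE total IS NULL

Result:
id | product
---+--------
2  | Tablet 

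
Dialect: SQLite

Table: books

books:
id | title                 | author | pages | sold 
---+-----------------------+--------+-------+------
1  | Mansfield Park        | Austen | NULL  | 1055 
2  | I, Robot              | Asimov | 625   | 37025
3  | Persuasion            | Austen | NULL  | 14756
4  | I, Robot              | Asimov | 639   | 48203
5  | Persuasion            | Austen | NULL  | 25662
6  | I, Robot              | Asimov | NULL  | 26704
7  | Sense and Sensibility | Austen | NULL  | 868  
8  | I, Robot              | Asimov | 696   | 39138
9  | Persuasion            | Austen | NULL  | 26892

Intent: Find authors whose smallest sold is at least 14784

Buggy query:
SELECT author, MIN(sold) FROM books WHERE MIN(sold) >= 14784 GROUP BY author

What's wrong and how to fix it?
Bug: MIN() in WHERE is a misuse of aggregate

Fix: Use HAVING for the per-group MIN condition

Corrected query:
SELECT author, MIN(sold) FROM books GROUP BY author HAVING MIN(sold) >= 14784

Result:
author | MIN(sold)
-------+----------
Asimov | 26704    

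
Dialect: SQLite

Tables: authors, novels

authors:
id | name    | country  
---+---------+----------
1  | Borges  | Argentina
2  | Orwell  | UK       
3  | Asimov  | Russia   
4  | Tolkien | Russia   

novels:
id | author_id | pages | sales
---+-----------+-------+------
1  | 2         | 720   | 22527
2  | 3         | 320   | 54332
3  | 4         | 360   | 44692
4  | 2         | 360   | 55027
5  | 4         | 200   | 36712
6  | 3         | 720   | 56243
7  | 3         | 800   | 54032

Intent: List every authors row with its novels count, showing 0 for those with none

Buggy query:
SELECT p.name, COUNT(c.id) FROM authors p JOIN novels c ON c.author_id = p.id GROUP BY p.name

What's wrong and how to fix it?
Bug: INNER JOIN drops authors rows that have no matching novels rows

Fix: Switch to LEFT JOIN to retain unmatched parent rows

Corrected query:
SELECT p.name, COUNT(c.id) FROM authors p LEFT JOIN novels c ON c.author_id = p.id GROUP BY p.name

Result:
name    | COUNT(c.id)
--------+------------
Asimov  | 3          
Borges  | 0          
Orwell  | 2          
Tolkien | 2          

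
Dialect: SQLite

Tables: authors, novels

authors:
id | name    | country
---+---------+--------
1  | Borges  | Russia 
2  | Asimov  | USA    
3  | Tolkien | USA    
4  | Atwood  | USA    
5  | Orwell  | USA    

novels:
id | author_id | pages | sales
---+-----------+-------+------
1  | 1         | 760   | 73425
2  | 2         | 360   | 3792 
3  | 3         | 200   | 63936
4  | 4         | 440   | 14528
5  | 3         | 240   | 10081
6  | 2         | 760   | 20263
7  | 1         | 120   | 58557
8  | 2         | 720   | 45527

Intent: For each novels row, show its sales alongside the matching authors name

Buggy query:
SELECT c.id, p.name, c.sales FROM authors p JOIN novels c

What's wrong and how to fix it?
Bug: Missing join condition: each novels row is matched to all authors rows instead of just its own

Fix: Specify the join condition linking the foreign key to the parent id

Corrected query:
SELECT c.id, p.name, c.sales FROM authors p JOIN novels c ON c.author_id = p.id

Result:
id | name    | sales
---+---------+------
1  | Borges  | 73425
2  | Asimov  | 3792 
3  | Tolkien | 63936
4  | Atwood  | 14528
5  | Tolkien | 10081
6  | Asimov  | 20263
7  | Borges  | 58557
8  | Asimov  | 45527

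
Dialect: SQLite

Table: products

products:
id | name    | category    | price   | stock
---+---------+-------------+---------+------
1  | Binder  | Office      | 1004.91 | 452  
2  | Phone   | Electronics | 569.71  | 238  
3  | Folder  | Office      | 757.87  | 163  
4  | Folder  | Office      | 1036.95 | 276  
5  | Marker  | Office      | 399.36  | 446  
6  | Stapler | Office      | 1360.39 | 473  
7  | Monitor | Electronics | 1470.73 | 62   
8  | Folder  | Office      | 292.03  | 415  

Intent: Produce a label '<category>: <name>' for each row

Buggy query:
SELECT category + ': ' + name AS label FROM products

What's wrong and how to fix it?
Bug: '+' is numeric addition; on text columns SQLite converts them to 0 instead of concatenating

Fix: Replace + with || to concatenate text

Corrected query:
SELECT category || ': ' || name AS label FROM products

Result:
label               
--------------------
Office: Binder      
Electronics: Phone  
Office: Folder      
Office: Folder      
Office: Marker      
Office: Stapler     
Electronics: Monitor
Office: Folder      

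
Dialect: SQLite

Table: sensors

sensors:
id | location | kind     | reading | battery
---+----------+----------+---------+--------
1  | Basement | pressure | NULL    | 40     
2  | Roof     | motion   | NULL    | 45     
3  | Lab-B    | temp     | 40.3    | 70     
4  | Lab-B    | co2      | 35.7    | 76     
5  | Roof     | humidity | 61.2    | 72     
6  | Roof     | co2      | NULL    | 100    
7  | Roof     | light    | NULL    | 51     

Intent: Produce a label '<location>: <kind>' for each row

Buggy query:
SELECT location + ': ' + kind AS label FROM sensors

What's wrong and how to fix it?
Bug: SQLite uses || for string concatenation; + coerces text to numbers (yielding 0)

Fix: Replace + with || to concatenate text

Corrected query:
SELECT location || ': ' || kind AS label FROM sensors

Result:
label             
------------------
Basement: pressure
Roof: motion      
Lab-B: temp       
Lab-B: co2        
Roof: humidity    
Roof: co2         
Roof: light       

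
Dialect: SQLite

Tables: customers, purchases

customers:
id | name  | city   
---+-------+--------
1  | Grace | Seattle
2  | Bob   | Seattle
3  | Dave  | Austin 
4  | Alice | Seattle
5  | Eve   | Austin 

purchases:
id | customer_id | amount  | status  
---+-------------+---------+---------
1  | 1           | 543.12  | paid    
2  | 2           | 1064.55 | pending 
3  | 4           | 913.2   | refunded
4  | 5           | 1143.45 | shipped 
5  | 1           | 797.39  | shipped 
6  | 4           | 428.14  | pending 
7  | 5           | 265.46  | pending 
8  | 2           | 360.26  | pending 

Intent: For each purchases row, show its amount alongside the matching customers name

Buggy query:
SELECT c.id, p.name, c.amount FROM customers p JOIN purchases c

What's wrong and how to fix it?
Bug: JOIN with no ON clause produces a cartesian product; every purchases row pairs with every customers row

Fix: Add ON c.customer_id = p.id to the JOIN

Corrected query:
SELECT c.id, p.name, c.amount FROM customers p JOIN purchases c ON c.customer_id = p.id

Result:
id | name  | amount 
---+-------+--------
1  | Grace | 543.12 
2  | Bob   | 1064.55
3  | Alice | 913.2  
4  | Eve   | 1143.45
5  | Grace | 797.39 
6  | Alice | 428.14 
7  | Eve   | 265.46 
8  | Bob   | 360.26 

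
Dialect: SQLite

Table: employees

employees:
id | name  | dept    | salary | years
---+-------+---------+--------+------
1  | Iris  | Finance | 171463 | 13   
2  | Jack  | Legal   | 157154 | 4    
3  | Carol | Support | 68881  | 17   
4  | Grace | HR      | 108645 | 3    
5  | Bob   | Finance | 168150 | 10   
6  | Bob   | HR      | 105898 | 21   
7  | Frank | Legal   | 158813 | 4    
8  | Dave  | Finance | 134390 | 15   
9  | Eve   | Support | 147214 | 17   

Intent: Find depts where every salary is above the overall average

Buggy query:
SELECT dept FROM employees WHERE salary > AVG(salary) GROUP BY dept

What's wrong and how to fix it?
Bug: WHERE evaluates per row before aggregation, so AVG() is unavailable

Fix: Use a subquery for AVG and a HAVING MIN(...) filter so the condition holds for every row in the group

Corrected query:
SELECT dept FROM employees GROUP BY dept HAVING MIN(salary) > (SELECT AVG(salary) FROM employees)

Result:
dept 
-----
Legal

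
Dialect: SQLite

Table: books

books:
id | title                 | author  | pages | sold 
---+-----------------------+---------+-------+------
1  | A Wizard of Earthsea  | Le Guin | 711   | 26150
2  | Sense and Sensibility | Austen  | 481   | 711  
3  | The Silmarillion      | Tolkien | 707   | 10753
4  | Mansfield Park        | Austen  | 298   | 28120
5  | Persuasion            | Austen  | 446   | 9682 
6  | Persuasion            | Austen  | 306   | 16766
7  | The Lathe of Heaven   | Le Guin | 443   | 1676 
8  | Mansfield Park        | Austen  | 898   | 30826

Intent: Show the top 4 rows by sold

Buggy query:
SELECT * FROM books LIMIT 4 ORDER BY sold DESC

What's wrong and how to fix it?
Bug: ORDER BY cannot follow LIMIT; LIMIT is the final clause

Fix: Sort with ORDER BY, then apply LIMIT

Corrected query:
SELECT * FROM books ORDER BY sold DESC LIMIT 4

Result:
id | title                | author  | pages | sold 
---+----------------------+---------+-------+------
8  | Mansfield Park       | Austen  | 898   | 30826
4  | Mansfield Park       | Austen  | 298   | 28120
1  | A Wizard of Earthsea | Le Guin | 711   | 26150
6  | Persuasion           | Austen  | 306   | 16766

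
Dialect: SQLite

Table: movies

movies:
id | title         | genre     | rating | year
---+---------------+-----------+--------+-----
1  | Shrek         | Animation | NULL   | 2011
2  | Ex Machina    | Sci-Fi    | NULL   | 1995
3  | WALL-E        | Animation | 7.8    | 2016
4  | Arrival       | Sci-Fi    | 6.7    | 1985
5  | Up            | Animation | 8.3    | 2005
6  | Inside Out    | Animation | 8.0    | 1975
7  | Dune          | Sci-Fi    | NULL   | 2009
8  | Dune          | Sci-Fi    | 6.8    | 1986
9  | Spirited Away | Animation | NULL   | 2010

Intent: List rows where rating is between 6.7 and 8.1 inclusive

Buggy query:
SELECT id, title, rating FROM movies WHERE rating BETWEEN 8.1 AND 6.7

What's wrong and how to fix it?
Bug: BETWEEN expects the lower bound first; with 8.1 AND 6.7 the range is empty

Fix: Swap the bounds so the smaller value comes first

Corrected query:
SELECT id, title, rating FROM movies WHERE rating BETWEEN 6.7 AND 8.1

Result:
id | title      | rating
---+------------+-------
3  | WALL-E     | 7.8   
4  | Arrival    | 6.7   
6  | Inside Out | 8     
8  | Dune       | 6.8   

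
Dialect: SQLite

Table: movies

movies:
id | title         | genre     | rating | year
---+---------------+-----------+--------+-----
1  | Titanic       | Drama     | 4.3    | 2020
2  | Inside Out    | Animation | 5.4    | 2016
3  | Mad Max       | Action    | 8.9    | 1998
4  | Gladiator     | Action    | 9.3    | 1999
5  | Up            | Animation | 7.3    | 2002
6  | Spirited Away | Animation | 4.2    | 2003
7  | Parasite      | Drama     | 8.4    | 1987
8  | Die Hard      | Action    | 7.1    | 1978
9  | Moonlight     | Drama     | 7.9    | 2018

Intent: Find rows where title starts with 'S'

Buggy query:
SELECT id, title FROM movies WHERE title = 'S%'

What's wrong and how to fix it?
Bug: Wildcards only work with LIKE; '=' treats '%' as a literal character

Fix: Use LIKE for wildcard pattern matching

Corrected query:
SELECT id, title FROM movies WHERE title LIKE 'S%'

Result:
id | title        
---+--------------
6  | Spirited Away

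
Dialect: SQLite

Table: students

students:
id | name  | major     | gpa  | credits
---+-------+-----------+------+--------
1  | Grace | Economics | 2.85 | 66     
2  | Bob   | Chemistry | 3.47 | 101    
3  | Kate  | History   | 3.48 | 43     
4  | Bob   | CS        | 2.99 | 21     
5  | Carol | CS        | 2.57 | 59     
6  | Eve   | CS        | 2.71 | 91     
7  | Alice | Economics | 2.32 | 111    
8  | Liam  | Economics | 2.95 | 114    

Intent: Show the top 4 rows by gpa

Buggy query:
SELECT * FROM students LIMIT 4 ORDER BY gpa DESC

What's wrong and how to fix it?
Bug: LIMIT must come after ORDER BY

Fix: Swap the clauses: ORDER BY first, then LIMIT

Corrected query:
SELECT * FROM students ORDER BY gpa DESC LIMIT 4

Result:
id | name | major     | gpa  | credits
---+------+-----------+------+--------
3  | Kate | History   | 3.48 | 43     
2  | Bob  | Chemistry | 3.47 | 101    
4  | Bob  | CS        | 2.99 | 21     
8  | Liam | Economics | 2.95 | 114    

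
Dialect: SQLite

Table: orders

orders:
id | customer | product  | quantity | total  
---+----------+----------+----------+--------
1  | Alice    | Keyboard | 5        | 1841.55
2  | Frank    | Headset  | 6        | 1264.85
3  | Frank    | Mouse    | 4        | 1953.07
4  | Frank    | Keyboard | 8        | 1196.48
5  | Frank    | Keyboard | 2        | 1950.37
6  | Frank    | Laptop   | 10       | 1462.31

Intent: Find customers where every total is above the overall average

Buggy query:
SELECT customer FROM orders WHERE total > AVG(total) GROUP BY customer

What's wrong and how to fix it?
Bug: WHERE evaluates per row before aggregation, so AVG() is unavailable

Fix: Compute the overall average in a scalar subquery and compare each group's MIN against it in HAVING

Corrected query:
SELECT customer FROM orders GROUP BY customer HAVING MIN(total) > (SELECT AVG(total) FROM orders)

Result:
customer
--------
Alice   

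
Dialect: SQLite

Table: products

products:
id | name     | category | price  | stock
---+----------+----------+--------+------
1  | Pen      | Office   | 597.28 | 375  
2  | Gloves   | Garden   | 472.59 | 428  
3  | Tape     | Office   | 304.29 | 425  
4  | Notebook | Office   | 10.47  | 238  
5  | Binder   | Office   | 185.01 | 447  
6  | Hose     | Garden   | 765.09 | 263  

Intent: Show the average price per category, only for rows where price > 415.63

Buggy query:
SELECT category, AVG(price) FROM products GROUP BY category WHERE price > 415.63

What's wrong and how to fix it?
Bug: Row-level WHERE must come before GROUP BY in the clause order

Fix: Place WHERE between FROM and GROUP BY

Corrected query:
SELECT category, AVG(price) FROM products WHERE price > 415.63 GROUP BY category

Result:
category | AVG(price)
---------+-----------
Garden   | 618.84    
Office   | 597.28    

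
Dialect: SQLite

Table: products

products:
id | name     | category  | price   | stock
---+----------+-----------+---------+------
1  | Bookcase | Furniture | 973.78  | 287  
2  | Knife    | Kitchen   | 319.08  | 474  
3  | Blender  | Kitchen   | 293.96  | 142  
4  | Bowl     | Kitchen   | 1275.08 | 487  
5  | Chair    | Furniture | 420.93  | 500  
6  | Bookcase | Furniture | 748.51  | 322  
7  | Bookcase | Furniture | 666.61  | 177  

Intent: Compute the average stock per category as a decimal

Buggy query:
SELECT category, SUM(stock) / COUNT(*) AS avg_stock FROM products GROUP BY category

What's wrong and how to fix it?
Bug: Both operands are integers, so '/' performs integer division and truncates

Fix: Cast one side to REAL so the division keeps the fractional part

Corrected query:
SELECT category, SUM(stock) * 1.0 / COUNT(*) AS avg_stock FROM products GROUP BY category

Result:
category  | avg_stock 
----------+-----------
Furniture | 321.5     
Kitchen   | 367.666667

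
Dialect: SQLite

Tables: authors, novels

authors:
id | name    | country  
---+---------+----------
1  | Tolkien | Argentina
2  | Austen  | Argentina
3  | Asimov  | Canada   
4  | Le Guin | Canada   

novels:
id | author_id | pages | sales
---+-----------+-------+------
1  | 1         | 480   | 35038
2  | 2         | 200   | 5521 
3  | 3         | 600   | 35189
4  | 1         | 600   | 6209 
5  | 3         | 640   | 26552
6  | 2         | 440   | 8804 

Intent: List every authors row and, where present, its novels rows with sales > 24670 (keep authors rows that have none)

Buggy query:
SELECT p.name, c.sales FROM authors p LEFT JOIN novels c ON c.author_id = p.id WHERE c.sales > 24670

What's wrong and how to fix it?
Bug: Filtering c.sales in WHERE discards the NULL rows produced by LEFT JOIN, turning it into an inner join

Fix: Put 'c.sales > 24670' in the JOIN's ON clause instead of WHERE

Corrected query:
SELECT p.name, c.sales FROM authors p LEFT JOIN novels c ON c.author_id = p.id AND c.sales > 24670

Result:
name    | sales
--------+------
Tolkien | 35038
Austen  | NULL 
Asimov  | 26552
Asimov  | 35189
Le Guin | NULL 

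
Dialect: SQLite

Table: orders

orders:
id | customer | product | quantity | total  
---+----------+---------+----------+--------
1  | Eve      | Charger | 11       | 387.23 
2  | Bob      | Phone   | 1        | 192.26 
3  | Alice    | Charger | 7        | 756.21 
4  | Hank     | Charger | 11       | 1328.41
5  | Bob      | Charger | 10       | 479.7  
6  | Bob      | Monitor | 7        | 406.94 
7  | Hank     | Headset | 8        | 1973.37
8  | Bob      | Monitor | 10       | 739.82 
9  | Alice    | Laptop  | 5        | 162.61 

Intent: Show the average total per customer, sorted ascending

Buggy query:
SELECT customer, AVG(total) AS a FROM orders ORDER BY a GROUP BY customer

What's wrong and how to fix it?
Bug: GROUP BY must precede ORDER BY

Fix: Reorder: SELECT … FROM … GROUP BY … ORDER BY …

Corrected query:
SELECT customer, AVG(total) AS a FROM orders GROUP BY customer ORDER BY a

Result:
customer | a      
---------+--------
Eve      | 387.23 
Bob      | 454.68 
Alice    | 459.41 
Hank     | 1650.89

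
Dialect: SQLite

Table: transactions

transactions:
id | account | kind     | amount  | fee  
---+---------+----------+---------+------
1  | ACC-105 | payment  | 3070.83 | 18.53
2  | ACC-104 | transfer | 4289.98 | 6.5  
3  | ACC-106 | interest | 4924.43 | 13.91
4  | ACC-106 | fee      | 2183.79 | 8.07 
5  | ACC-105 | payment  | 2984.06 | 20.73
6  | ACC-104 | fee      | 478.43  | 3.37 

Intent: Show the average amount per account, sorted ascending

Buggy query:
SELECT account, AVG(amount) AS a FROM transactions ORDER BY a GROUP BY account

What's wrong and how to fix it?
Bug: GROUP BY must precede ORDER BY

Fix: Reorder: SELECT … FROM … GROUP BY … ORDER BY …

Corrected query:
SELECT account, AVG(amount) AS a FROM transactions GROUP BY account ORDER BY a

Result:
account | a       
--------+---------
ACC-104 | 2384.205
ACC-105 | 3027.445
ACC-106 | 3554.11 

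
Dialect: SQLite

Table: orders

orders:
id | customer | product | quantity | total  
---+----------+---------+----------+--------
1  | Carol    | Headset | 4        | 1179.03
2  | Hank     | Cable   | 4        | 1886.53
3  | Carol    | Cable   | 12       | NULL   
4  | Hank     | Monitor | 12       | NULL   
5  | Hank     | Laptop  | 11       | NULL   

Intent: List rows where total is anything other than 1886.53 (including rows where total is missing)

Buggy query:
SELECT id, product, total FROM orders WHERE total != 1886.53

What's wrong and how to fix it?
Bug: Inequality against NULL is unknown, not true; rows with NULL are dropped

Fix: Add an explicit OR total IS NULL to include the missing-value rows

Corrected query:
SELECT id, product, total FROM orders WHERE total != 1886.53 OR total IS NULL

Result:
id | product | total  
---+---------+--------
1  | Headset | 1179.03
3  | Cable   | NULL   
4  | Monitor | NULL   
5  | Laptop  | NULL   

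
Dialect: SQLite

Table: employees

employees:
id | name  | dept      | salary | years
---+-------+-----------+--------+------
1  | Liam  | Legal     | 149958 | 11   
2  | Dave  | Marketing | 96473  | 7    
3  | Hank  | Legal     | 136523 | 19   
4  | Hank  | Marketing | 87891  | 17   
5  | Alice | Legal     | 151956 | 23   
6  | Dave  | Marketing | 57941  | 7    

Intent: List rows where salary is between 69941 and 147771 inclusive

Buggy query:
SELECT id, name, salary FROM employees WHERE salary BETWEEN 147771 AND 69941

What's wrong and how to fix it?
Bug: BETWEEN expects the lower bound first; with 147771 AND 69941 the range is empty

Fix: Write BETWEEN 69941 AND 147771

Corrected query:
SELECT id, name, salary FROM employees WHERE salary BETWEEN 69941 AND 147771

Result:
id | name | salary
---+------+-------
2  | Dave | 96473 
3  | Hank | 136523
4  | Hank | 87891 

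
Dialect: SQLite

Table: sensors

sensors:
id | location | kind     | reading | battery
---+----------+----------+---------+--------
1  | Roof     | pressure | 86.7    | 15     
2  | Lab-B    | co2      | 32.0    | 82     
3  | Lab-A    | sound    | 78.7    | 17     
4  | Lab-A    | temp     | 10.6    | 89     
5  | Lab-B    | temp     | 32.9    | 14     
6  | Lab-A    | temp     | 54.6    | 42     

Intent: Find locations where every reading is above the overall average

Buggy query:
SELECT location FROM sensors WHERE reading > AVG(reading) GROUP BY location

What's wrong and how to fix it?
Bug: AVG() is an aggregate; it can't sit directly in WHERE

Fix: Use a subquery for AVG and a HAVING MIN(...) filter so the condition holds for every row in the group

Corrected query:
SELECT location FROM sensors GROUP BY location HAVING MIN(reading) > (SELECT AVG(reading) FROM sensors)

Result:
location
--------
Roof    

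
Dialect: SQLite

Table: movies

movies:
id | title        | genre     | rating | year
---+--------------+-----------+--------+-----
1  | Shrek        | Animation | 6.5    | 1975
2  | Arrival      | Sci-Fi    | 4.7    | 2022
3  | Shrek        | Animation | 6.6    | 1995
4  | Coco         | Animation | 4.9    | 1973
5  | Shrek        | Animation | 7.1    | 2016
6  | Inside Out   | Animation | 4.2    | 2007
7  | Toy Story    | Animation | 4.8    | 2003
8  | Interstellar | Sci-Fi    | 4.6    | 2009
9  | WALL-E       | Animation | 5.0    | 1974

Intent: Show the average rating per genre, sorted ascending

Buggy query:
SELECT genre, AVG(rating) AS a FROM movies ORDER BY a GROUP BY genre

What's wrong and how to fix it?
Bug: GROUP BY must precede ORDER BY

Fix: Move ORDER BY to the end, after GROUP BY

Corrected query:
SELECT genre, AVG(rating) AS a FROM movies GROUP BY genre ORDER BY a

Result:
genre     | a       
----------+---------
Sci-Fi    | 4.65    
Animation | 5.585714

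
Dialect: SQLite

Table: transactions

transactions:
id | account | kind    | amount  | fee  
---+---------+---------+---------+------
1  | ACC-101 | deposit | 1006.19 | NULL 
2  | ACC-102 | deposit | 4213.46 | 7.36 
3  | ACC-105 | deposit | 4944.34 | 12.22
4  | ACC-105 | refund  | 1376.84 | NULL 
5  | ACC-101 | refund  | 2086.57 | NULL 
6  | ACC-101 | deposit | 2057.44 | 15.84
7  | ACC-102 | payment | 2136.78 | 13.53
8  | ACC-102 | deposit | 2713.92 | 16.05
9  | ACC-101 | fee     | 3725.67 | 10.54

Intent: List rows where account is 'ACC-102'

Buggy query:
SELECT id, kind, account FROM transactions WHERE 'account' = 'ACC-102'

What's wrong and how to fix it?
Bug: 'account' in single quotes is a string literal, not the column; the comparison is literal-vs-literal and never true

Fix: Remove the quotes around the column name (or use double quotes for an identifier)

Corrected query:
SELECT id, kind, account FROM transactions WHERE account = 'ACC-102'

Result:
id | kind    | account
---+---------+--------
2  | deposit | ACC-102
7  | payment | ACC-102
8  | deposit | ACC-102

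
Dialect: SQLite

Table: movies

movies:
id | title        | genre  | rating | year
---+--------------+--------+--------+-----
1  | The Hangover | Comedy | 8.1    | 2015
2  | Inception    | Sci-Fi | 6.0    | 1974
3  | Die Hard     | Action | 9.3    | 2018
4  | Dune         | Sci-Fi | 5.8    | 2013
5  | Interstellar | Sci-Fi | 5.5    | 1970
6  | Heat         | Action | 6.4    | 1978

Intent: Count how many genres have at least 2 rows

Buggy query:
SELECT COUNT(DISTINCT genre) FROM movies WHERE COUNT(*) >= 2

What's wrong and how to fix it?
Bug: WHERE filters individual rows, not groups, so a group-level COUNT is invalid there

Fix: Use a subquery that GROUPs and filters with HAVING, then count its rows

Corrected query:
SELECT COUNT(*) FROM (SELECT genre FROM movies GROUP BY genre HAVING COUNT(*) >= 2)

Result:
COUNT(*)
--------
2       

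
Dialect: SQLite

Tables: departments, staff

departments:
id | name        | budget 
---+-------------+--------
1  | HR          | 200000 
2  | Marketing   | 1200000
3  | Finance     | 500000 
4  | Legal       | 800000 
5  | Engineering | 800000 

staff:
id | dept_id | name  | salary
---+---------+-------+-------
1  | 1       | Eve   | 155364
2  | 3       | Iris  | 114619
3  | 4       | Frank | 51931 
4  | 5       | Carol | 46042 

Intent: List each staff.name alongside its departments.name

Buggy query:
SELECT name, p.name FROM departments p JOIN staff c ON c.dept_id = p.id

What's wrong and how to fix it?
Bug: Both tables have a 'name' column; the unqualified reference is ambiguous

Fix: Prefix ambiguous columns with the table alias

Corrected query:
SELECT c.name, p.name FROM departments p JOIN staff c ON c.dept_id = p.id

Result:
name  | name       
------+------------
Eve   | HR         
Iris  | Finance    
Frank | Legal      
Carol | Engineering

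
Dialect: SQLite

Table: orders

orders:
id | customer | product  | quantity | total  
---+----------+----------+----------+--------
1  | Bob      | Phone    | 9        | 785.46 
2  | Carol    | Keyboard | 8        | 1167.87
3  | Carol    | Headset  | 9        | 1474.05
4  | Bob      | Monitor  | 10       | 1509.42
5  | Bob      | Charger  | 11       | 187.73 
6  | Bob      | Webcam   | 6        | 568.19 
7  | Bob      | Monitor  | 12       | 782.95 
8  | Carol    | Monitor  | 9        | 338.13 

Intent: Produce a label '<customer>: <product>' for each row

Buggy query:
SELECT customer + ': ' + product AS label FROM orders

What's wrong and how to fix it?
Bug: SQLite uses || for string concatenation; + coerces text to numbers (yielding 0)

Fix: Replace + with || to concatenate text

Corrected query:
SELECT customer || ': ' || product AS label FROM orders

Result:
label          
---------------
Bob: Phone     
Carol: Keyboard
Carol: Headset 
Bob: Monitor   
Bob: Charger   
Bob: Webcam    
Bob: Monitor   
Carol: Monitor 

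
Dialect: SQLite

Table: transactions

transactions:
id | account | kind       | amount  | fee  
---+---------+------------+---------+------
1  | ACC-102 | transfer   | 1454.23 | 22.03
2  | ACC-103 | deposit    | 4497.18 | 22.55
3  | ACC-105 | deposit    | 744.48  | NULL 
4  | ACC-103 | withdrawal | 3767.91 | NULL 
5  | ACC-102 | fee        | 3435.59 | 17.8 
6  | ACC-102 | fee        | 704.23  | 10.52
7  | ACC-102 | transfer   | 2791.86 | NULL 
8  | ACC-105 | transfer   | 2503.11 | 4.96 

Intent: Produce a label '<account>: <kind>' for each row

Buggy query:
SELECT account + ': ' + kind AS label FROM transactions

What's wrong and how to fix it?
Bug: '+' is numeric addition; on text columns SQLite converts them to 0 instead of concatenating

Fix: Use the || operator for string concatenation

Corrected query:
SELECT account || ': ' || kind AS label FROM transactions

Result:
label              
-------------------
ACC-102: transfer  
ACC-103: deposit   
ACC-105: deposit   
ACC-103: withdrawal
ACC-102: fee       
ACC-102: fee       
ACC-102: transfer  
ACC-105: transfer  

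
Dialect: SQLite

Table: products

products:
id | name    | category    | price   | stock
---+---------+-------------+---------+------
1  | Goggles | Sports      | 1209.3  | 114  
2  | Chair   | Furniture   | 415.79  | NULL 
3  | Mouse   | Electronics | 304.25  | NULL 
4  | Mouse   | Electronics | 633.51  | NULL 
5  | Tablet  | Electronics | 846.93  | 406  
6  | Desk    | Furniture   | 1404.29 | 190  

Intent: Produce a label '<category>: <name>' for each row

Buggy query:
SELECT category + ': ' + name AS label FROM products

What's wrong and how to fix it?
Bug: SQLite uses || for string concatenation; + coerces text to numbers (yielding 0)

Fix: Replace + with || to concatenate text

Corrected query:
SELECT category || ': ' || name AS label FROM products

Result:
label              
-------------------
Sports: Goggles    
Furniture: Chair   
Electronics: Mouse 
Electronics: Mouse 
Electronics: Tablet
Furniture: Desk    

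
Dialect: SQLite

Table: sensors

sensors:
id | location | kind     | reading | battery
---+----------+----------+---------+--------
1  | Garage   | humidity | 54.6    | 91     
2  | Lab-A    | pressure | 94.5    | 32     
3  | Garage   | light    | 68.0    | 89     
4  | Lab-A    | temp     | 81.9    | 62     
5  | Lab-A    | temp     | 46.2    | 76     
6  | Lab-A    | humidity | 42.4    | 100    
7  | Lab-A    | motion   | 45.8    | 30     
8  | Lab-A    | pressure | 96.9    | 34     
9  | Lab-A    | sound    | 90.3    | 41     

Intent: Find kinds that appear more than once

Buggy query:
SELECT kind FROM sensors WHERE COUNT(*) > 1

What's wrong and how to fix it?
Bug: COUNT(*) is an aggregate and cannot be used in WHERE

Fix: GROUP BY kind, then filter groups with HAVING COUNT(*) > 1

Corrected query:
SELECT kind FROM sensors GROUP BY kind HAVING COUNT(*) > 1

Result:
kind    
--------
humidity
pressure
temp    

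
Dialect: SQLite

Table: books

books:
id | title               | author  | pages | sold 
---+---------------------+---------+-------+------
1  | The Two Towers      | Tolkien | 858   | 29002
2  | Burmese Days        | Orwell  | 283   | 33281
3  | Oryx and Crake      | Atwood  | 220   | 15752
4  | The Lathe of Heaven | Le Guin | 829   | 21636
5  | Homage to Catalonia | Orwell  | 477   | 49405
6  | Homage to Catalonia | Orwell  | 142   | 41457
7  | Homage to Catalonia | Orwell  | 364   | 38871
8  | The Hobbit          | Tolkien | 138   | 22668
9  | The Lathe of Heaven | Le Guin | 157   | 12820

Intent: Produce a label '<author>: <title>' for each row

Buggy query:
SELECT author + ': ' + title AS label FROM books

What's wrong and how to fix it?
Bug: '+' is numeric addition; on text columns SQLite converts them to 0 instead of concatenating

Fix: Replace + with || to concatenate text

Corrected query:
SELECT author || ': ' || title AS label FROM books

Result:
label                       
----------------------------
Tolkien: The Two Towers     
Orwell: Burmese Days        
Atwood: Oryx and Crake      
Le Guin: The Lathe of Heaven
Orwell: Homage to Catalonia 
Orwell: Homage to Catalonia 
Orwell: Homage to Catalonia 
Tolkien: The Hobbit         
Le Guin: The Lathe of Heaven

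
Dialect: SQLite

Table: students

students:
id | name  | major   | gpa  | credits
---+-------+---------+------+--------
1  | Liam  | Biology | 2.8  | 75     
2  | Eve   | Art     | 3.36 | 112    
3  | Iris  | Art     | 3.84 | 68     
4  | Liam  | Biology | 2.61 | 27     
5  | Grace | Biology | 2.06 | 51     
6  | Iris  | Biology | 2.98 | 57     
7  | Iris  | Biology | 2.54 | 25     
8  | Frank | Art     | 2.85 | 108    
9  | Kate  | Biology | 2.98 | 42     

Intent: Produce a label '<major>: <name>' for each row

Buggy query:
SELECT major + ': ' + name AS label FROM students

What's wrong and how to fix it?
Bug: '+' is numeric addition; on text columns SQLite converts them to 0 instead of concatenating

Fix: Use the || operator for string concatenation

Corrected query:
SELECT major || ': ' || name AS label FROM students

Result:
label         
--------------
Biology: Liam 
Art: Eve      
Art: Iris     
Biology: Liam 
Biology: Grace
Biology: Iris 
Biology: Iris 
Art: Frank    
Biology: Kate 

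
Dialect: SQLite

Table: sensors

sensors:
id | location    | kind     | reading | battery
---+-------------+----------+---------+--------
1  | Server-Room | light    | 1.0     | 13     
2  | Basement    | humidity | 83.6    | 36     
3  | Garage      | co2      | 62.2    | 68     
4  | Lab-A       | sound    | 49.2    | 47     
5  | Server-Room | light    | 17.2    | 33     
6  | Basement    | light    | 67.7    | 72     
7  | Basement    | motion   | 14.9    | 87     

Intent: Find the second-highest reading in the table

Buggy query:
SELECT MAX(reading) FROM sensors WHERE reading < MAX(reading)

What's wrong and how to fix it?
Bug: The inner MAX is an aggregate inside WHERE, which is not allowed

Fix: Compute the overall MAX in a subquery, then take MAX of rows below it

Corrected query:
SELECT MAX(reading) FROM sensors WHERE reading < (SELECT MAX(reading) FROM sensors)

Result:
MAX(reading)
------------
67.7        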